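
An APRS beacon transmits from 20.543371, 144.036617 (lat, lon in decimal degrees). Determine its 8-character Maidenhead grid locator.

Shift to the Maidenhead origin (180°W, 90°S): lon 324.03662, lat 110.54337.
Field: 324.03662/20 → 16 → Q, 110.54337/10 → 11 → L; chars QL.
Square: 4.03662/2 → 2, 0.54337/1 → 0; chars 20.
Subsquare: 0.03662/0.0833333 → 0 → a, 0.54337/0.0416667 → 13 → n; chars an.
Extended square: 0.03662/0.00833333 → 4, 0.00170/0.00416667 → 0; chars 40.

QL20an40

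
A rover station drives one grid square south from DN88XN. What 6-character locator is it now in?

Latitude subsquare n = 13; −1 → 12 = m.
The longitude characters are unchanged.

DN88xm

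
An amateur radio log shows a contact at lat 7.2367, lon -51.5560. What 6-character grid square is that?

GJ47ff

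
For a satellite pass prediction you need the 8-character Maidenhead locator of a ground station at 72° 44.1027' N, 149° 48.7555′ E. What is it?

QQ42vr76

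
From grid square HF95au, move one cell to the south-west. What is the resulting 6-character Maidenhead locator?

Longitude subsquare a = 0; −1 → -1, wraps to 23 = x, carry into square.
Longitude square 9; −1 → 8.
Latitude subsquare u = 20; −1 → 19 = t.

HF85xt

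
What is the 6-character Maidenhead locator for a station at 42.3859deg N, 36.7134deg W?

Shift to the Maidenhead origin (180°W, 90°S): lon 143.2866, lat 132.3859.
Field: 143.2866/20 → 7 → H, 132.3859/10 → 13 → N; chars HN.
Square: 3.2866/2 → 1, 2.3859/1 → 2; chars 12.
Subsquare: 1.2866/0.0833333 → 15 → p, 0.3859/0.0416667 → 9 → j; chars pj.

HN12pj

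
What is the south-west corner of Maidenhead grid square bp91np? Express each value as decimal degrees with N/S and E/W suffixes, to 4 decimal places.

Field B=1, P=15: +1·20° lon, +15·10° lat → SW at lon -160°, lat 60°.
Square 9, 1: +9·2° lon, +1·1° lat → SW at lon -142°, lat 61°.
Subsquare n=13, p=15: +13·0.0833333° lon, +15·0.0416667° lat → SW at lon -140.917°, lat 61.625°.
latitude 61.6250° N, longitude 140.9167° W.

61.6250° N, 140.9167° W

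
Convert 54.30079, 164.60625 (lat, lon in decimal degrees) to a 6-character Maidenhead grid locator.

Offset from 180°W / 90°S: lon 344.6062°, lat 144.3008°.
Field: lon ⌊344.6062/20⌋ = 17 → R; lat ⌊144.3008/10⌋ = 14 → O.
Square: lon ⌊4.6062/2⌋ = 2; lat ⌊4.3008/1⌋ = 4.
Subsquare: lon ⌊0.6062/0.0833333⌋ = 7 → h; lat ⌊0.3008/0.0416667⌋ = 7 → h.

RO24hh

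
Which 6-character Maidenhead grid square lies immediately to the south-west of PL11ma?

PL10lx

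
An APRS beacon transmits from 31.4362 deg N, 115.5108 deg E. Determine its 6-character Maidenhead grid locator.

OM71sk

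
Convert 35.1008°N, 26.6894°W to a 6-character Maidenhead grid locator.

Add 180° to longitude and 90° to latitude: 153.3106, 125.1008.
Field: 153.3106/20 → 7 → H, 125.1008/10 → 12 → M; chars HM.
Square: 13.3106/2 → 6, 5.1008/1 → 5; chars 65.
Subsquare: 1.3106/0.0833333 → 15 → p, 0.1008/0.0416667 → 2 → c; chars pc.

HM65pc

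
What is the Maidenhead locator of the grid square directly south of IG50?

IF59

Latitude square 0; −1 → -1, wraps to 9, carry into field.
Latitude field G = 6; −1 → 5 = F.
The longitude characters are unchanged.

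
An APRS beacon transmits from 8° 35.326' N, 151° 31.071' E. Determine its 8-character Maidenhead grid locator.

Add 180° to longitude and 90° to latitude: 331.51785, 98.58877.
Field (20°×10°, letters A–R): 331.51785/20 → 16 → Q, 98.58877/10 → 9 → J; chars QJ.
Square (2°×1°, digits 0–9): 11.51785/2 → 5, 8.58877/1 → 8; chars 58.
Subsquare (5′×2.5′, letters a–x): 1.51785/0.0833333 → 18 → s, 0.58877/0.0416667 → 14 → o; chars so.
Extended square (30″×15″, digits 0–9): 0.01785/0.00833333 → 2, 0.00543/0.00416667 → 1; chars 21.

QJ58so21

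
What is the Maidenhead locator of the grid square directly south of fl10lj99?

FL10lj98

Latitude extended square 9; −1 → 8.
The longitude characters are unchanged.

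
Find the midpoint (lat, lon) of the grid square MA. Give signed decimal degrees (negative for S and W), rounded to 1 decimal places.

Field M=12, A=0: +12·20° lon, +0·10° lat → SW at lon 60°, lat -90°.
Cell spans 20° lon × 10° lat. Centre is SW corner plus half of each.
latitude -85.0, longitude 70.0.

-85.0, 70.0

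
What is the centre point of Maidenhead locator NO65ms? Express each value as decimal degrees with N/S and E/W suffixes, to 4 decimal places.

Field N=13, O=14: +13·20° lon, +14·10° lat → SW at lon 80°, lat 50°.
Square 6, 5: +6·2° lon, +5·1° lat → SW at lon 92°, lat 55°.
Subsquare m=12, s=18: +12·0.0833333° lon, +18·0.0416667° lat → SW at lon 93°, lat 55.75°.
Cell spans 0.0833333° lon × 0.0416667° lat. Centre is SW corner plus half of each.
latitude 55.7708° N, longitude 93.0417° E.

55.7708° N, 93.0417° E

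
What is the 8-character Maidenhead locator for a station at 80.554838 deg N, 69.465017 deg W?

Offset from 180°W / 90°S: lon 110.53498°, lat 170.55484°.
Field: 110.53498/20 → 5 → F, 170.55484/10 → 17 → R; chars FR.
Square: 10.53498/2 → 5, 0.55484/1 → 0; chars 50.
Subsquare: 0.53498/0.0833333 → 6 → g, 0.55484/0.0416667 → 13 → n; chars gn.
Extended square: 0.03498/0.00833333 → 4, 0.01317/0.00416667 → 3; chars 43.

FR50gn43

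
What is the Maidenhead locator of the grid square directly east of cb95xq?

Longitude subsquare x = 23; +1 → 24, wraps to 0 = a, carry into square.
Longitude square 9; +1 → 10, wraps to 0, carry into field.
Longitude field C = 2; +1 → 3 = D.
The latitude characters are unchanged.

DB05aq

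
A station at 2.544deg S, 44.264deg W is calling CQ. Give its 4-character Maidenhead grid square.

Shift to the Maidenhead origin (180°W, 90°S): lon 135.74, lat 87.46.
Field: 135.74/20 → 6 → G, 87.46/10 → 8 → I; chars GI.
Square: 15.74/2 → 7, 7.46/1 → 7; chars 77.

GI77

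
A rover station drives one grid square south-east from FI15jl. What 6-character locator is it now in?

FI15kk

Longitude subsquare j = 9; +1 → 10 = k.
Latitude subsquare l = 11; −1 → 10 = k.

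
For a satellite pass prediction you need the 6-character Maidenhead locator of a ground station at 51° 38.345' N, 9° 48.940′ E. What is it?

Offset from 180°W / 90°S: lon 189.8157°, lat 141.6391°.
Field (20°×10°, letters A–R): lon ⌊189.8157/20⌋ = 9 → J; lat ⌊141.6391/10⌋ = 14 → O.
Square (2°×1°, digits 0–9): lon ⌊9.8157/2⌋ = 4; lat ⌊1.6391/1⌋ = 1.
Subsquare (5′×2.5′, letters a–x): lon ⌊1.8157/0.0833333⌋ = 21 → v; lat ⌊0.6391/0.0416667⌋ = 15 → p.

JO41vp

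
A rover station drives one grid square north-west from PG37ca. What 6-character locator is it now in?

Longitude subsquare c = 2; −1 → 1 = b.
Latitude subsquare a = 0; +1 → 1 = b.

PG37bb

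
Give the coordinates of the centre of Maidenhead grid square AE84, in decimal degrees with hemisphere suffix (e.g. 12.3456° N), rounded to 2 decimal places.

45.50° S, 163.00° W

Field A=0, E=4: +0·20° lon, +4·10° lat → SW at lon -180°, lat -50°.
Square 8, 4: +8·2° lon, +4·1° lat → SW at lon -164°, lat -46°.
Cell spans 2° lon × 1° lat. Centre is SW corner plus half of each.
latitude 45.50° S, longitude 163.00° W.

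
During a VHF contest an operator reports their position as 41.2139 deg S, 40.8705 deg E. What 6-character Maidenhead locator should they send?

LE08ks

Offset from 180°W / 90°S: lon 220.8705°, lat 48.7861°.
Field: 220.8705/20 → 11 → L, 48.7861/10 → 4 → E; chars LE.
Square: 0.8705/2 → 0, 8.7861/1 → 8; chars 08.
Subsquare: 0.8705/0.0833333 → 10 → k, 0.7861/0.0416667 → 18 → s; chars ks.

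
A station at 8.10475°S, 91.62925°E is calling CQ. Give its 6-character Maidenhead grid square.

Add 180° to longitude and 90° to latitude: 271.6293, 81.8953.
Field (20°×10°, letters A–R): 271.6293/20 → 13 → N, 81.8953/10 → 8 → I; chars NI.
Square (2°×1°, digits 0–9): 11.6293/2 → 5, 1.8953/1 → 1; chars 51.
Subsquare (5′×2.5′, letters a–x): 1.6293/0.0833333 → 19 → t, 0.8953/0.0416667 → 21 → v; chars tv.

NI51tv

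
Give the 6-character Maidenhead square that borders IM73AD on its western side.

IM63xd

Longitude subsquare a = 0; −1 → -1, wraps to 23 = x, carry into square.
Longitude square 7; −1 → 6.
The latitude characters are unchanged.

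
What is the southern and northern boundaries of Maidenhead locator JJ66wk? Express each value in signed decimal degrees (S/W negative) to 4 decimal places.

6.4167, 6.4583

Field J=9, J=9: +9·20° lon, +9·10° lat → SW at lon 0°, lat 0°.
Square 6, 6: +6·2° lon, +6·1° lat → SW at lon 12°, lat 6°.
Subsquare w=22, k=10: +22·0.0833333° lon, +10·0.0416667° lat → SW at lon 13.8333°, lat 6.41667°.
Cell spans 0.0833333° lon × 0.0416667° lat.
south 6.4167, north 6.4583.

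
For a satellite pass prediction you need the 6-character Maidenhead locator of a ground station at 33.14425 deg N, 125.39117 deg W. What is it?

Shift to the Maidenhead origin (180°W, 90°S): lon 54.6088, lat 123.1442.
Field: lon ⌊54.6088/20⌋ = 2 → C; lat ⌊123.1442/10⌋ = 12 → M.
Square: lon ⌊14.6088/2⌋ = 7; lat ⌊3.1442/1⌋ = 3.
Subsquare: lon ⌊0.6088/0.0833333⌋ = 7 → h; lat ⌊0.1442/0.0416667⌋ = 3 → d.

CM73hd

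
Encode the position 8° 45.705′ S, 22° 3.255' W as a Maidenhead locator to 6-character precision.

HI81xf

Offset from 180°W / 90°S: lon 157.9458°, lat 81.2382°.
Field: lon ⌊157.9458/20⌋ = 7 → H; lat ⌊81.2382/10⌋ = 8 → I.
Square: lon ⌊17.9458/2⌋ = 8; lat ⌊1.2382/1⌋ = 1.
Subsquare: lon ⌊1.9458/0.0833333⌋ = 23 → x; lat ⌊0.2382/0.0416667⌋ = 5 → f.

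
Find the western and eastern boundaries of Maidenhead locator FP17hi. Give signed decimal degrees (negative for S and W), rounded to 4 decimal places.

-77.4167, -77.3333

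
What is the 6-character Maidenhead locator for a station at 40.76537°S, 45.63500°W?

GE79ef

Offset from 180°W / 90°S: lon 134.3650°, lat 49.2346°.
Field: lon ⌊134.3650/20⌋ = 6 → G; lat ⌊49.2346/10⌋ = 4 → E.
Square: lon ⌊14.3650/2⌋ = 7; lat ⌊9.2346/1⌋ = 9.
Subsquare: lon ⌊0.3650/0.0833333⌋ = 4 → e; lat ⌊0.2346/0.0416667⌋ = 5 → f.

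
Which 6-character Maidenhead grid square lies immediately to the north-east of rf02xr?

Longitude subsquare x = 23; +1 → 24, wraps to 0 = a, carry into square.
Longitude square 0; +1 → 1.
Latitude subsquare r = 17; +1 → 18 = s.

RF12as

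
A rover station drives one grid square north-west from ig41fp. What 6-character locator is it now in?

IG41eq

Longitude subsquare f = 5; −1 → 4 = e.
Latitude subsquare p = 15; +1 → 16 = q.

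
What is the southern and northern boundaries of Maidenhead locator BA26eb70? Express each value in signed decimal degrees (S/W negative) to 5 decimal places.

-83.95833, -83.95417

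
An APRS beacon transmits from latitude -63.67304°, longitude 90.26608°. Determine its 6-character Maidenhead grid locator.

Add 180° to longitude and 90° to latitude: 270.2661, 26.3270.
Field (20°×10°, letters A–R): 270.2661/20 → 13 → N, 26.3270/10 → 2 → C; chars NC.
Square (2°×1°, digits 0–9): 10.2661/2 → 5, 6.3270/1 → 6; chars 56.
Subsquare (5′×2.5′, letters a–x): 0.2661/0.0833333 → 3 → d, 0.3270/0.0416667 → 7 → h; chars dh.

NC56dh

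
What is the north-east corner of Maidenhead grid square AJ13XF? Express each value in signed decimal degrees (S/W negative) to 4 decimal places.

3.2500, -176.0000

Field A=0, J=9: +0·20° lon, +9·10° lat → SW at lon -180°, lat 0°.
Square 1, 3: +1·2° lon, +3·1° lat → SW at lon -178°, lat 3°.
Subsquare x=23, f=5: +23·0.0833333° lon, +5·0.0416667° lat → SW at lon -176.083°, lat 3.20833°.
Cell spans 0.0833333° lon × 0.0416667° lat. NE corner is SW corner plus one full cell.
latitude 3.2500, longitude -176.0000.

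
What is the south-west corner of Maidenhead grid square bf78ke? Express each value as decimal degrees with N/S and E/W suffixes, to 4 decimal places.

Field B=1, F=5: +1·20° lon, +5·10° lat → SW at lon -160°, lat -40°.
Square 7, 8: +7·2° lon, +8·1° lat → SW at lon -146°, lat -32°.
Subsquare k=10, e=4: +10·0.0833333° lon, +4·0.0416667° lat → SW at lon -145.167°, lat -31.8333°.
latitude 31.8333° S, longitude 145.1667° W.

31.8333° S, 145.1667° W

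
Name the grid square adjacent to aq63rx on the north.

AQ64ra

Latitude subsquare x = 23; +1 → 24, wraps to 0 = a, carry into square.
Latitude square 3; +1 → 4.
The longitude characters are unchanged.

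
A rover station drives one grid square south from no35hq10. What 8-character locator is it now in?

Latitude extended square 0; −1 → -1, wraps to 9, carry into subsquare.
Latitude subsquare q = 16; −1 → 15 = p.
The longitude characters are unchanged.

NO35hp19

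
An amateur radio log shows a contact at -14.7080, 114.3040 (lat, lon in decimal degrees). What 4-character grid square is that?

Offset from 180°W / 90°S: lon 294.30°, lat 75.29°.
Field: 294.30/20 → 14 → O, 75.29/10 → 7 → H; chars OH.
Square: 14.30/2 → 7, 5.29/1 → 5; chars 75.

OH75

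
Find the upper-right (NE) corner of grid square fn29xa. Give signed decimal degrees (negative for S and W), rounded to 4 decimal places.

Field F=5, N=13: +5·20° lon, +13·10° lat → SW at lon -80°, lat 40°.
Square 2, 9: +2·2° lon, +9·1° lat → SW at lon -76°, lat 49°.
Subsquare x=23, a=0: +23·0.0833333° lon, +0·0.0416667° lat → SW at lon -74.0833°, lat 49°.
Cell spans 0.0833333° lon × 0.0416667° lat. NE corner is SW corner plus one full cell.
latitude 49.0417, longitude -74.0000.

49.0417, -74.0000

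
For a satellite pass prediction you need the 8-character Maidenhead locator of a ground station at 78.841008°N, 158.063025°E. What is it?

Add 180° to longitude and 90° to latitude: 338.06303, 168.84101.
Field: lon ⌊338.06303/20⌋ = 16 → Q; lat ⌊168.84101/10⌋ = 16 → Q.
Square: lon ⌊18.06303/2⌋ = 9; lat ⌊8.84101/1⌋ = 8.
Subsquare: lon ⌊0.06303/0.0833333⌋ = 0 → a; lat ⌊0.84101/0.0416667⌋ = 20 → u.
Extended square: lon ⌊0.06303/0.00833333⌋ = 7; lat ⌊0.00767/0.00416667⌋ = 1.

QQ98au71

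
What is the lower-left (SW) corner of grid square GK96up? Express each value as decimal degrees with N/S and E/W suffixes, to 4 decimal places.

Field G=6, K=10: +6·20° lon, +10·10° lat → SW at lon -60°, lat 10°.
Square 9, 6: +9·2° lon, +6·1° lat → SW at lon -42°, lat 16°.
Subsquare u=20, p=15: +20·0.0833333° lon, +15·0.0416667° lat → SW at lon -40.3333°, lat 16.625°.
latitude 16.6250° N, longitude 40.3333° W.

16.6250° N, 40.3333° W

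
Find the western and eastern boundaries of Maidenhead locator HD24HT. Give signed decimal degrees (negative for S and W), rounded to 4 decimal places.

Field H=7, D=3: +7·20° lon, +3·10° lat → SW at lon -40°, lat -60°.
Square 2, 4: +2·2° lon, +4·1° lat → SW at lon -36°, lat -56°.
Subsquare h=7, t=19: +7·0.0833333° lon, +19·0.0416667° lat → SW at lon -35.4167°, lat -55.2083°.
Cell spans 0.0833333° lon × 0.0416667° lat.
west -35.4167, east -35.3333.

-35.4167, -35.3333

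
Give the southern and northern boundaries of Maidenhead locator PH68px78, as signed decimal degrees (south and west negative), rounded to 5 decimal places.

-11.00833, -11.00417

Field P=15, H=7: +15·20° lon, +7·10° lat → SW at lon 120°, lat -20°.
Square 6, 8: +6·2° lon, +8·1° lat → SW at lon 132°, lat -12°.
Subsquare p=15, x=23: +15·0.0833333° lon, +23·0.0416667° lat → SW at lon 133.25°, lat -11.0417°.
Extended square 7, 8: +7·0.00833333° lon, +8·0.00416667° lat → SW at lon 133.308°, lat -11.0083°.
Cell spans 0.00833333° lon × 0.00416667° lat.
south -11.00833, north -11.00417.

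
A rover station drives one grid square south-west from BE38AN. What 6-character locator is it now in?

BE28xm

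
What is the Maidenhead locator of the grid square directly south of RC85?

Latitude square 5; −1 → 4.
The longitude characters are unchanged.

RC84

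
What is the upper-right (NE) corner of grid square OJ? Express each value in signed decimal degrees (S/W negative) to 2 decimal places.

10.00, 120.00

Field O=14, J=9: +14·20° lon, +9·10° lat → SW at lon 100°, lat 0°.
Cell spans 20° lon × 10° lat. NE corner is SW corner plus one full cell.
latitude 10.00, longitude 120.00.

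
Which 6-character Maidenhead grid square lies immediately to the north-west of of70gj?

OF70fk

Longitude subsquare g = 6; −1 → 5 = f.
Latitude subsquare j = 9; +1 → 10 = k.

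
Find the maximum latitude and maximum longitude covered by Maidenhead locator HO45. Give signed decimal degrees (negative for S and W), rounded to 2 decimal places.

56.00, -30.00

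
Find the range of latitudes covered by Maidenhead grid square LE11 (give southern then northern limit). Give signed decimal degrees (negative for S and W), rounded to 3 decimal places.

-49.000, -48.000

Field L=11, E=4: +11·20° lon, +4·10° lat → SW at lon 40°, lat -50°.
Square 1, 1: +1·2° lon, +1·1° lat → SW at lon 42°, lat -49°.
Cell spans 2° lon × 1° lat.
south -49.000, north -48.000.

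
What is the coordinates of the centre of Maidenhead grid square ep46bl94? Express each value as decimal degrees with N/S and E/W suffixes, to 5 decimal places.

66.47708° N, 91.83750° W

Field E=4, P=15: +4·20° lon, +15·10° lat → SW at lon -100°, lat 60°.
Square 4, 6: +4·2° lon, +6·1° lat → SW at lon -92°, lat 66°.
Subsquare b=1, l=11: +1·0.0833333° lon, +11·0.0416667° lat → SW at lon -91.9167°, lat 66.4583°.
Extended square 9, 4: +9·0.00833333° lon, +4·0.00416667° lat → SW at lon -91.8417°, lat 66.475°.
Cell spans 0.00833333° lon × 0.00416667° lat. Centre is SW corner plus half of each.
latitude 66.47708° N, longitude 91.83750° W.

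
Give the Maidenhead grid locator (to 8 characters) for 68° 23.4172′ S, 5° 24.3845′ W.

IC71ho16

Add 180° to longitude and 90° to latitude: 174.59359, 21.60971.
Field: lon ⌊174.59359/20⌋ = 8 → I; lat ⌊21.60971/10⌋ = 2 → C.
Square: lon ⌊14.59359/2⌋ = 7; lat ⌊1.60971/1⌋ = 1.
Subsquare: lon ⌊0.59359/0.0833333⌋ = 7 → h; lat ⌊0.60971/0.0416667⌋ = 14 → o.
Extended square: lon ⌊0.01026/0.00833333⌋ = 1; lat ⌊0.02638/0.00416667⌋ = 6.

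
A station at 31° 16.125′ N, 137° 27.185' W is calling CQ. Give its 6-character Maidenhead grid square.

CM11gg

Shift to the Maidenhead origin (180°W, 90°S): lon 42.5469, lat 121.2687.
Field: 42.5469/20 → 2 → C, 121.2687/10 → 12 → M; chars CM.
Square: 2.5469/2 → 1, 1.2687/1 → 1; chars 11.
Subsquare: 0.5469/0.0833333 → 6 → g, 0.2687/0.0416667 → 6 → g; chars gg.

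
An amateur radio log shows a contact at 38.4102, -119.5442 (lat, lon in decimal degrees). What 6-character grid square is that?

DM08fj

Shift to the Maidenhead origin (180°W, 90°S): lon 60.4558, lat 128.4102.
Field: 60.4558/20 → 3 → D, 128.4102/10 → 12 → M; chars DM.
Square: 0.4558/2 → 0, 8.4102/1 → 8; chars 08.
Subsquare: 0.4558/0.0833333 → 5 → f, 0.4102/0.0416667 → 9 → j; chars fj.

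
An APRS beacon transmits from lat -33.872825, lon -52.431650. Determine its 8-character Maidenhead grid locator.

GF36sd80

Offset from 180°W / 90°S: lon 127.56835°, lat 56.12718°.
Field: 127.56835/20 → 6 → G, 56.12718/10 → 5 → F; chars GF.
Square: 7.56835/2 → 3, 6.12718/1 → 6; chars 36.
Subsquare: 1.56835/0.0833333 → 18 → s, 0.12718/0.0416667 → 3 → d; chars sd.
Extended square: 0.06835/0.00833333 → 8, 0.00218/0.00416667 → 0; chars 80.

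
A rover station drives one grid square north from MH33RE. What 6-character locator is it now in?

Latitude subsquare e = 4; +1 → 5 = f.
The longitude characters are unchanged.

MH33rf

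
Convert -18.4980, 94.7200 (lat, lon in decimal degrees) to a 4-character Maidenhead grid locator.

NH71

Shift to the Maidenhead origin (180°W, 90°S): lon 274.72, lat 71.50.
Field (20°×10°, letters A–R): 274.72/20 → 13 → N, 71.50/10 → 7 → H; chars NH.
Square (2°×1°, digits 0–9): 14.72/2 → 7, 1.50/1 → 1; chars 71.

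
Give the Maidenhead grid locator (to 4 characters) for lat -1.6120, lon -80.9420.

EI98

Add 180° to longitude and 90° to latitude: 99.06, 88.39.
Field: lon ⌊99.06/20⌋ = 4 → E; lat ⌊88.39/10⌋ = 8 → I.
Square: lon ⌊19.06/2⌋ = 9; lat ⌊8.39/1⌋ = 8.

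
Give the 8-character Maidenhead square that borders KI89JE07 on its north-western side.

KI89ie98

Longitude extended square 0; −1 → -1, wraps to 9, carry into subsquare.
Longitude subsquare j = 9; −1 → 8 = i.
Latitude extended square 7; +1 → 8.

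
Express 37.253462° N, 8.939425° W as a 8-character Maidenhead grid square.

IM57mg70

Add 180° to longitude and 90° to latitude: 171.06058, 127.25346.
Field: 171.06058/20 → 8 → I, 127.25346/10 → 12 → M; chars IM.
Square: 11.06058/2 → 5, 7.25346/1 → 7; chars 57.
Subsquare: 1.06058/0.0833333 → 12 → m, 0.25346/0.0416667 → 6 → g; chars mg.
Extended square: 0.06058/0.00833333 → 7, 0.00346/0.00416667 → 0; chars 70.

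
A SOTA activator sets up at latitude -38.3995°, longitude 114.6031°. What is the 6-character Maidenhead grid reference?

OF71ho

Add 180° to longitude and 90° to latitude: 294.6031, 51.6005.
Field: lon ⌊294.6031/20⌋ = 14 → O; lat ⌊51.6005/10⌋ = 5 → F.
Square: lon ⌊14.6031/2⌋ = 7; lat ⌊1.6005/1⌋ = 1.
Subsquare: lon ⌊0.6031/0.0833333⌋ = 7 → h; lat ⌊0.6005/0.0416667⌋ = 14 → o.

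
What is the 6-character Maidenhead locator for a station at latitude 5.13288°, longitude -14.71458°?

IJ25pd

Add 180° to longitude and 90° to latitude: 165.2854, 95.1329.
Field (20°×10°, letters A–R): lon ⌊165.2854/20⌋ = 8 → I; lat ⌊95.1329/10⌋ = 9 → J.
Square (2°×1°, digits 0–9): lon ⌊5.2854/2⌋ = 2; lat ⌊5.1329/1⌋ = 5.
Subsquare (5′×2.5′, letters a–x): lon ⌊1.2854/0.0833333⌋ = 15 → p; lat ⌊0.1329/0.0416667⌋ = 3 → d.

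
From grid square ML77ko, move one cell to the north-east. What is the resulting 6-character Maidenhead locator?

ML77lp

Longitude subsquare k = 10; +1 → 11 = l.
Latitude subsquare o = 14; +1 → 15 = p.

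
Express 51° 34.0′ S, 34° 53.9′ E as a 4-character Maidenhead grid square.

KD78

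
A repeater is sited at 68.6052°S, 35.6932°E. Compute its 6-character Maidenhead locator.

Add 180° to longitude and 90° to latitude: 215.6932, 21.3948.
Field: 215.6932/20 → 10 → K, 21.3948/10 → 2 → C; chars KC.
Square: 15.6932/2 → 7, 1.3948/1 → 1; chars 71.
Subsquare: 1.6932/0.0833333 → 20 → u, 0.3948/0.0416667 → 9 → j; chars uj.

KC71uj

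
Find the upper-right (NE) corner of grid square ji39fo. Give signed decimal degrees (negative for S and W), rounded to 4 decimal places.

-0.3750, 6.5000

Field J=9, I=8: +9·20° lon, +8·10° lat → SW at lon 0°, lat -10°.
Square 3, 9: +3·2° lon, +9·1° lat → SW at lon 6°, lat -1°.
Subsquare f=5, o=14: +5·0.0833333° lon, +14·0.0416667° lat → SW at lon 6.41667°, lat -0.416667°.
Cell spans 0.0833333° lon × 0.0416667° lat. NE corner is SW corner plus one full cell.
latitude -0.3750, longitude 6.5000.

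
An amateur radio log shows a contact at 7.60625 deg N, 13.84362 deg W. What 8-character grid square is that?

IJ37bo85

Offset from 180°W / 90°S: lon 166.15638°, lat 97.60625°.
Field: 166.15638/20 → 8 → I, 97.60625/10 → 9 → J; chars IJ.
Square: 6.15638/2 → 3, 7.60625/1 → 7; chars 37.
Subsquare: 0.15638/0.0833333 → 1 → b, 0.60625/0.0416667 → 14 → o; chars bo.
Extended square: 0.07305/0.00833333 → 8, 0.02292/0.00416667 → 5; chars 85.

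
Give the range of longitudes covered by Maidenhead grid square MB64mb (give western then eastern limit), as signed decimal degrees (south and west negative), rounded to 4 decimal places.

Field M=12, B=1: +12·20° lon, +1·10° lat → SW at lon 60°, lat -80°.
Square 6, 4: +6·2° lon, +4·1° lat → SW at lon 72°, lat -76°.
Subsquare m=12, b=1: +12·0.0833333° lon, +1·0.0416667° lat → SW at lon 73°, lat -75.9583°.
Cell spans 0.0833333° lon × 0.0416667° lat.
west 73.0000, east 73.0833.

73.0000, 73.0833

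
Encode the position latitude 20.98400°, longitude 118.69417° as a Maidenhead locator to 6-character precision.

Offset from 180°W / 90°S: lon 298.6942°, lat 110.9840°.
Field: 298.6942/20 → 14 → O, 110.9840/10 → 11 → L; chars OL.
Square: 18.6942/2 → 9, 0.9840/1 → 0; chars 90.
Subsquare: 0.6942/0.0833333 → 8 → i, 0.9840/0.0416667 → 23 → x; chars ix.

OL90ix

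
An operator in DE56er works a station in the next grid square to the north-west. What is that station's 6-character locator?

DE56ds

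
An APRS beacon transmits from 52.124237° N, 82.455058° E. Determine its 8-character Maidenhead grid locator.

Shift to the Maidenhead origin (180°W, 90°S): lon 262.45506, lat 142.12424.
Field: lon ⌊262.45506/20⌋ = 13 → N; lat ⌊142.12424/10⌋ = 14 → O.
Square: lon ⌊2.45506/2⌋ = 1; lat ⌊2.12424/1⌋ = 2.
Subsquare: lon ⌊0.45506/0.0833333⌋ = 5 → f; lat ⌊0.12424/0.0416667⌋ = 2 → c.
Extended square: lon ⌊0.03839/0.00833333⌋ = 4; lat ⌊0.04090/0.00416667⌋ = 9.

NO12fc49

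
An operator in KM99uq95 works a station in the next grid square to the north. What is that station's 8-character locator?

KM99uq96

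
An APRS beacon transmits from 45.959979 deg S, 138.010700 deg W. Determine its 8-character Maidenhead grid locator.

Shift to the Maidenhead origin (180°W, 90°S): lon 41.98930, lat 44.04002.
Field (20°×10°, letters A–R): lon ⌊41.98930/20⌋ = 2 → C; lat ⌊44.04002/10⌋ = 4 → E.
Square (2°×1°, digits 0–9): lon ⌊1.98930/2⌋ = 0; lat ⌊4.04002/1⌋ = 4.
Subsquare (5′×2.5′, letters a–x): lon ⌊1.98930/0.0833333⌋ = 23 → x; lat ⌊0.04002/0.0416667⌋ = 0 → a.
Extended square (30″×15″, digits 0–9): lon ⌊0.07263/0.00833333⌋ = 8; lat ⌊0.04002/0.00416667⌋ = 9.

CE04xa89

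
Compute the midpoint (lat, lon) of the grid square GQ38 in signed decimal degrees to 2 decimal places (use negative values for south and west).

78.50, -53.00

Field G=6, Q=16: +6·20° lon, +16·10° lat → SW at lon -60°, lat 70°.
Square 3, 8: +3·2° lon, +8·1° lat → SW at lon -54°, lat 78°.
Cell spans 2° lon × 1° lat. Centre is SW corner plus half of each.
latitude 78.50, longitude -53.00.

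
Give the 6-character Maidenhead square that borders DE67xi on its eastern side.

DE77ai

Longitude subsquare x = 23; +1 → 24, wraps to 0 = a, carry into square.
Longitude square 6; +1 → 7.
The latitude characters are unchanged.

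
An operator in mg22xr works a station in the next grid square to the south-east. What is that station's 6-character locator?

Longitude subsquare x = 23; +1 → 24, wraps to 0 = a, carry into square.
Longitude square 2; +1 → 3.
Latitude subsquare r = 17; −1 → 16 = q.

MG32aq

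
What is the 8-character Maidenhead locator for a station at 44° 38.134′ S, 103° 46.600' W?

DE85ci67

Shift to the Maidenhead origin (180°W, 90°S): lon 76.22333, lat 45.36443.
Field: 76.22333/20 → 3 → D, 45.36443/10 → 4 → E; chars DE.
Square: 16.22333/2 → 8, 5.36443/1 → 5; chars 85.
Subsquare: 0.22333/0.0833333 → 2 → c, 0.36443/0.0416667 → 8 → i; chars ci.
Extended square: 0.05667/0.00833333 → 6, 0.03110/0.00416667 → 7; chars 67.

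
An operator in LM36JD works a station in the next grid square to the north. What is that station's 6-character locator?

Latitude subsquare d = 3; +1 → 4 = e.
The longitude characters are unchanged.

LM36je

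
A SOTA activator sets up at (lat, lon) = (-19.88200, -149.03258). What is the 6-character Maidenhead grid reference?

BH50lc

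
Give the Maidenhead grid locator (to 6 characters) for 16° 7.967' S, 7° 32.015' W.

IH63fu

Offset from 180°W / 90°S: lon 172.4664°, lat 73.8672°.
Field: 172.4664/20 → 8 → I, 73.8672/10 → 7 → H; chars IH.
Square: 12.4664/2 → 6, 3.8672/1 → 3; chars 63.
Subsquare: 0.4664/0.0833333 → 5 → f, 0.8672/0.0416667 → 20 → u; chars fu.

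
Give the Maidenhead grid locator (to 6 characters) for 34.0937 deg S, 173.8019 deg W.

Offset from 180°W / 90°S: lon 6.1981°, lat 55.9063°.
Field: 6.1981/20 → 0 → A, 55.9063/10 → 5 → F; chars AF.
Square: 6.1981/2 → 3, 5.9063/1 → 5; chars 35.
Subsquare: 0.1981/0.0833333 → 2 → c, 0.9063/0.0416667 → 21 → v; chars cv.

AF35cv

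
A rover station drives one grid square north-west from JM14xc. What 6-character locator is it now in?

JM14wd

Longitude subsquare x = 23; −1 → 22 = w.
Latitude subsquare c = 2; +1 → 3 = d.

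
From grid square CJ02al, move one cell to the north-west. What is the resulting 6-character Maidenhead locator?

BJ92xm

Longitude subsquare a = 0; −1 → -1, wraps to 23 = x, carry into square.
Longitude square 0; −1 → -1, wraps to 9, carry into field.
Longitude field C = 2; −1 → 1 = B.
Latitude subsquare l = 11; +1 → 12 = m.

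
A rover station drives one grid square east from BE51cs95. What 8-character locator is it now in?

BE51ds05

Longitude extended square 9; +1 → 10, wraps to 0, carry into subsquare.
Longitude subsquare c = 2; +1 → 3 = d.
The latitude characters are unchanged.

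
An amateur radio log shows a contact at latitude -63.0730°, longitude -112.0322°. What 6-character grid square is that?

DC36xw

Shift to the Maidenhead origin (180°W, 90°S): lon 67.9678, lat 26.9270.
Field: 67.9678/20 → 3 → D, 26.9270/10 → 2 → C; chars DC.
Square: 7.9678/2 → 3, 6.9270/1 → 6; chars 36.
Subsquare: 1.9678/0.0833333 → 23 → x, 0.9270/0.0416667 → 22 → w; chars xw.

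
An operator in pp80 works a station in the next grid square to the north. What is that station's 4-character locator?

Latitude square 0; +1 → 1.
The longitude characters are unchanged.

PP81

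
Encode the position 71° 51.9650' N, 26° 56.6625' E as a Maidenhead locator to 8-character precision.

KQ31lu37

Shift to the Maidenhead origin (180°W, 90°S): lon 206.94438, lat 161.86608.
Field: 206.94438/20 → 10 → K, 161.86608/10 → 16 → Q; chars KQ.
Square: 6.94438/2 → 3, 1.86608/1 → 1; chars 31.
Subsquare: 0.94438/0.0833333 → 11 → l, 0.86608/0.0416667 → 20 → u; chars lu.
Extended square: 0.02771/0.00833333 → 3, 0.03275/0.00416667 → 7; chars 37.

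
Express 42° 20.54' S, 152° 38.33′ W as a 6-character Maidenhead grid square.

Offset from 180°W / 90°S: lon 27.3612°, lat 47.6577°.
Field: 27.3612/20 → 1 → B, 47.6577/10 → 4 → E; chars BE.
Square: 7.3612/2 → 3, 7.6577/1 → 7; chars 37.
Subsquare: 1.3612/0.0833333 → 16 → q, 0.6577/0.0416667 → 15 → p; chars qp.

BE37qp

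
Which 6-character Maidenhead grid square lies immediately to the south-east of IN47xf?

IN57ae

Longitude subsquare x = 23; +1 → 24, wraps to 0 = a, carry into square.
Longitude square 4; +1 → 5.
Latitude subsquare f = 5; −1 → 4 = e.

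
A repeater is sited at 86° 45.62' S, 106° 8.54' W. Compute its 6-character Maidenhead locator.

DA63wf

Add 180° to longitude and 90° to latitude: 73.8577, 3.2397.
Field: lon ⌊73.8577/20⌋ = 3 → D; lat ⌊3.2397/10⌋ = 0 → A.
Square: lon ⌊13.8577/2⌋ = 6; lat ⌊3.2397/1⌋ = 3.
Subsquare: lon ⌊1.8577/0.0833333⌋ = 22 → w; lat ⌊0.2397/0.0416667⌋ = 5 → f.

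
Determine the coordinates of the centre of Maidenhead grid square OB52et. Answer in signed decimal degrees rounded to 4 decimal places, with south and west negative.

Field O=14, B=1: +14·20° lon, +1·10° lat → SW at lon 100°, lat -80°.
Square 5, 2: +5·2° lon, +2·1° lat → SW at lon 110°, lat -78°.
Subsquare e=4, t=19: +4·0.0833333° lon, +19·0.0416667° lat → SW at lon 110.333°, lat -77.2083°.
Cell spans 0.0833333° lon × 0.0416667° lat. Centre is SW corner plus half of each.
latitude -77.1875, longitude 110.3750.

-77.1875, 110.3750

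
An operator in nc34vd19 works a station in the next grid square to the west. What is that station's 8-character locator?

NC34vd09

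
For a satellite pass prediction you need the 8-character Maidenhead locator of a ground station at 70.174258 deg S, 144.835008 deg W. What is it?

Add 180° to longitude and 90° to latitude: 35.16499, 19.82574.
Field: 35.16499/20 → 1 → B, 19.82574/10 → 1 → B; chars BB.
Square: 15.16499/2 → 7, 9.82574/1 → 9; chars 79.
Subsquare: 1.16499/0.0833333 → 13 → n, 0.82574/0.0416667 → 19 → t; chars nt.
Extended square: 0.08166/0.00833333 → 9, 0.03408/0.00416667 → 8; chars 98.

BB79nt98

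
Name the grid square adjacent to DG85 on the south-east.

DG94

Longitude square 8; +1 → 9.
Latitude square 5; −1 → 4.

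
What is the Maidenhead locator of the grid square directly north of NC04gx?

NC05ga

Latitude subsquare x = 23; +1 → 24, wraps to 0 = a, carry into square.
Latitude square 4; +1 → 5.
The longitude characters are unchanged.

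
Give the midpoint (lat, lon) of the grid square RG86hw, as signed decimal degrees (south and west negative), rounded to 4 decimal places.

Field R=17, G=6: +17·20° lon, +6·10° lat → SW at lon 160°, lat -30°.
Square 8, 6: +8·2° lon, +6·1° lat → SW at lon 176°, lat -24°.
Subsquare h=7, w=22: +7·0.0833333° lon, +22·0.0416667° lat → SW at lon 176.583°, lat -23.0833°.
Cell spans 0.0833333° lon × 0.0416667° lat. Centre is SW corner plus half of each.
latitude -23.0625, longitude 176.6250.

-23.0625, 176.6250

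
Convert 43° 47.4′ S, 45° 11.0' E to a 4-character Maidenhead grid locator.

LE26

Add 180° to longitude and 90° to latitude: 225.18, 46.21.
Field (20°×10°, letters A–R): 225.18/20 → 11 → L, 46.21/10 → 4 → E; chars LE.
Square (2°×1°, digits 0–9): 5.18/2 → 2, 6.21/1 → 6; chars 26.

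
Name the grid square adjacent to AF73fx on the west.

Longitude subsquare f = 5; −1 → 4 = e.
The latitude characters are unchanged.

AF73ex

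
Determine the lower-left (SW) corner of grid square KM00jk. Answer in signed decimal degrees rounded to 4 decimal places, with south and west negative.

Field K=10, M=12: +10·20° lon, +12·10° lat → SW at lon 20°, lat 30°.
Square 0, 0: +0·2° lon, +0·1° lat → SW at lon 20°, lat 30°.
Subsquare j=9, k=10: +9·0.0833333° lon, +10·0.0416667° lat → SW at lon 20.75°, lat 30.4167°.
latitude 30.4167, longitude 20.7500.

30.4167, 20.7500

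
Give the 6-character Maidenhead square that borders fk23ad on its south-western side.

FK13xc

Longitude subsquare a = 0; −1 → -1, wraps to 23 = x, carry into square.
Longitude square 2; −1 → 1.
Latitude subsquare d = 3; −1 → 2 = c.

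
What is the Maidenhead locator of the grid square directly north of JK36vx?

JK37va

Latitude subsquare x = 23; +1 → 24, wraps to 0 = a, carry into square.
Latitude square 6; +1 → 7.
The longitude characters are unchanged.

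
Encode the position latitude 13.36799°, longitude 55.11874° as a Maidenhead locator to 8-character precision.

LK73ni48

Shift to the Maidenhead origin (180°W, 90°S): lon 235.11874, lat 103.36799.
Field: 235.11874/20 → 11 → L, 103.36799/10 → 10 → K; chars LK.
Square: 15.11874/2 → 7, 3.36799/1 → 3; chars 73.
Subsquare: 1.11874/0.0833333 → 13 → n, 0.36799/0.0416667 → 8 → i; chars ni.
Extended square: 0.03541/0.00833333 → 4, 0.03466/0.00416667 → 8; chars 48.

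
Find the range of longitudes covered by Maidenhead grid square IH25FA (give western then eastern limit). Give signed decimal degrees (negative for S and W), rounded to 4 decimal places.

Field I=8, H=7: +8·20° lon, +7·10° lat → SW at lon -20°, lat -20°.
Square 2, 5: +2·2° lon, +5·1° lat → SW at lon -16°, lat -15°.
Subsquare f=5, a=0: +5·0.0833333° lon, +0·0.0416667° lat → SW at lon -15.5833°, lat -15°.
Cell spans 0.0833333° lon × 0.0416667° lat.
west -15.5833, east -15.5000.

-15.5833, -15.5000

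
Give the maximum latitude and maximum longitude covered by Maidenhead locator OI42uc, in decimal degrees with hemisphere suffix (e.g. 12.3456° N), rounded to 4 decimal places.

Field O=14, I=8: +14·20° lon, +8·10° lat → SW at lon 100°, lat -10°.
Square 4, 2: +4·2° lon, +2·1° lat → SW at lon 108°, lat -8°.
Subsquare u=20, c=2: +20·0.0833333° lon, +2·0.0416667° lat → SW at lon 109.667°, lat -7.91667°.
Cell spans 0.0833333° lon × 0.0416667° lat. NE corner is SW corner plus one full cell.
latitude 7.8750° S, longitude 109.7500° E.

7.8750° S, 109.7500° E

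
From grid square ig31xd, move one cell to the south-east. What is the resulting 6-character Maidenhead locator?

IG41ac

Longitude subsquare x = 23; +1 → 24, wraps to 0 = a, carry into square.
Longitude square 3; +1 → 4.
Latitude subsquare d = 3; −1 → 2 = c.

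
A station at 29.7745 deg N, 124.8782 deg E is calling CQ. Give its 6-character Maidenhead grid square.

PL29ks

Offset from 180°W / 90°S: lon 304.8782°, lat 119.7745°.
Field: 304.8782/20 → 15 → P, 119.7745/10 → 11 → L; chars PL.
Square: 4.8782/2 → 2, 9.7745/1 → 9; chars 29.
Subsquare: 0.8782/0.0833333 → 10 → k, 0.7745/0.0416667 → 18 → s; chars ks.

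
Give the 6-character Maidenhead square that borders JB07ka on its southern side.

Latitude subsquare a = 0; −1 → -1, wraps to 23 = x, carry into square.
Latitude square 7; −1 → 6.
The longitude characters are unchanged.

JB06kx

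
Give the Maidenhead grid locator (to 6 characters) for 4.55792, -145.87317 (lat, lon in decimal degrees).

Add 180° to longitude and 90° to latitude: 34.1268, 94.5579.
Field: 34.1268/20 → 1 → B, 94.5579/10 → 9 → J; chars BJ.
Square: 14.1268/2 → 7, 4.5579/1 → 4; chars 74.
Subsquare: 0.1268/0.0833333 → 1 → b, 0.5579/0.0416667 → 13 → n; chars bn.

BJ74bn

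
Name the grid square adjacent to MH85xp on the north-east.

MH95aq

Longitude subsquare x = 23; +1 → 24, wraps to 0 = a, carry into square.
Longitude square 8; +1 → 9.
Latitude subsquare p = 15; +1 → 16 = q.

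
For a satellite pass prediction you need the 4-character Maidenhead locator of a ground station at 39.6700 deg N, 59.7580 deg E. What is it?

LM99

Shift to the Maidenhead origin (180°W, 90°S): lon 239.76, lat 129.67.
Field: 239.76/20 → 11 → L, 129.67/10 → 12 → M; chars LM.
Square: 19.76/2 → 9, 9.67/1 → 9; chars 99.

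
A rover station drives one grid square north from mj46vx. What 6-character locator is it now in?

MJ47va

Latitude subsquare x = 23; +1 → 24, wraps to 0 = a, carry into square.
Latitude square 6; +1 → 7.
The longitude characters are unchanged.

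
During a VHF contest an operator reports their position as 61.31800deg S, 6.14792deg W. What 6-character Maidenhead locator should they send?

Shift to the Maidenhead origin (180°W, 90°S): lon 173.8521, lat 28.6820.
Field (20°×10°, letters A–R): lon ⌊173.8521/20⌋ = 8 → I; lat ⌊28.6820/10⌋ = 2 → C.
Square (2°×1°, digits 0–9): lon ⌊13.8521/2⌋ = 6; lat ⌊8.6820/1⌋ = 8.
Subsquare (5′×2.5′, letters a–x): lon ⌊1.8521/0.0833333⌋ = 22 → w; lat ⌊0.6820/0.0416667⌋ = 16 → q.

IC68wq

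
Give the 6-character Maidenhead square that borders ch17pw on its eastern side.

Longitude subsquare p = 15; +1 → 16 = q.
The latitude characters are unchanged.

CH17qw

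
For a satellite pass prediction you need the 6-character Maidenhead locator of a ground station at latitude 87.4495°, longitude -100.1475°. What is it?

DR97wk

Shift to the Maidenhead origin (180°W, 90°S): lon 79.8525, lat 177.4495.
Field (20°×10°, letters A–R): lon ⌊79.8525/20⌋ = 3 → D; lat ⌊177.4495/10⌋ = 17 → R.
Square (2°×1°, digits 0–9): lon ⌊19.8525/2⌋ = 9; lat ⌊7.4495/1⌋ = 7.
Subsquare (5′×2.5′, letters a–x): lon ⌊1.8525/0.0833333⌋ = 22 → w; lat ⌊0.4495/0.0416667⌋ = 10 → k.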